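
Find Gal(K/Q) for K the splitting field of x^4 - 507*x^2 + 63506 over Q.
Gal(K/Q) = V_4 (Klein four-group, Z/2Z × Z/2Z)

f factors as (x^2 - 281)(x^2 - 226), so the splitting field is K = Q(sqrt(281), sqrt(226)). The elements 281, 226, 63506 are all non-squares in Q, so sqrt(281) and sqrt(226) generate independent quadratic extensions. Thus [K:Q] = 4 and Gal(K/Q) is generated by the two order-2 automorphisms sqrt(281) ↦ -sqrt(281) and sqrt(226) ↦ -sqrt(226), giving V_4.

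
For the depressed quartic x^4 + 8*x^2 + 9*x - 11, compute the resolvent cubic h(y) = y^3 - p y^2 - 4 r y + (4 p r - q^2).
h(y) = y^3 - 8*y^2 + 44*y - 433

Identify coefficients: p = 8, q = 9, r = -11.
Plug into h(y) = y^3 - p y^2 - 4 r y + (4 p r - q^2):
  h(y) = y^3 - (8) y^2 - 4*(-11) y + (4*(8)*(-11) - (9)^2)
       = y^3 + (-8) y^2 + (44) y + (-433).
Simplifying: h(y) = y^3 - 8*y^2 + 44*y - 433.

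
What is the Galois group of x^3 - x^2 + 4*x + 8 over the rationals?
Gal(K/Q) = S_3 (symmetric group of order 6)

Compute the discriminant of x^3 + (-1)*x^2 + (4)*x + (8): Δ = -2512. Since Δ is not a rational square, the Galois group is not contained in A_3; it must be the full S_3 (irreducibility of the cubic rules out anything smaller).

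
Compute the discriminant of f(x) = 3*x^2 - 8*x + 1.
Δ = 52

For a quadratic a x^2 + b x + c the discriminant is Δ = b^2 - 4ac = (-8)^2 - 4*(3)*(1) = 64 - (12) = 52.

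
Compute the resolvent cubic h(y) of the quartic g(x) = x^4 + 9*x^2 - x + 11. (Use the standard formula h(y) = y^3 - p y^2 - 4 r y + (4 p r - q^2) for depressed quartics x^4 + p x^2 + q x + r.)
h(y) = y^3 - 9*y^2 - 44*y + 395

Identify coefficients: p = 9, q = -1, r = 11.
Plug into h(y) = y^3 - p y^2 - 4 r y + (4 p r - q^2):
  h(y) = y^3 - (9) y^2 - 4*(11) y + (4*(9)*(11) - (-1)^2)
       = y^3 + (-9) y^2 + (-44) y + (395).
Simplifying: h(y) = y^3 - 9*y^2 - 44*y + 395.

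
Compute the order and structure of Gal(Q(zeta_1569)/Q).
|Gal(Q(zeta_1569)/Q)| = phi(1569) = 1044; group ≅ (Z/1569Z)^* ≅ Z/2Z × Z/522Z

The n-th cyclotomic polynomial Φ_1569(x) is the minimal polynomial of zeta_1569 over Q and has degree phi(1569) = 1044. So Q(zeta_1569) is a degree-1044 Galois extension with Galois group (Z/1569Z)^*. By CRT, (Z/1569Z)^* ≅ (Z/3Z)^* × (Z/523Z)^*. Each prime-power unit group is (Z/3Z)^* ≅ Z/2Z; (Z/523Z)^* ≅ Z/522Z. Hence Gal(Q(zeta_1569)/Q) ≅ Z/2Z × Z/522Z.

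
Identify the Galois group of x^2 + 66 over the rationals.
Gal(K/Q) = Z/2Z (cyclic of order 2)

x^2 + 66 is irreducible over Q since -66 is not a rational square. The splitting field Q(sqrt(-66)) has degree 2 over Q, and its unique nontrivial automorphism is sqrt(-66) ↦ -sqrt(-66). Hence Gal(Q(sqrt(-66))/Q) = Z/2Z.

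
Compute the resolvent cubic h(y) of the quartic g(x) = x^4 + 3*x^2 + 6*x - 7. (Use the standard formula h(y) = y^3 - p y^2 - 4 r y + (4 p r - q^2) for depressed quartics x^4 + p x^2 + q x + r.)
h(y) = y^3 - 3*y^2 + 28*y - 120

Identify coefficients: p = 3, q = 6, r = -7.
Plug into h(y) = y^3 - p y^2 - 4 r y + (4 p r - q^2):
  h(y) = y^3 - (3) y^2 - 4*(-7) y + (4*(3)*(-7) - (6)^2)
       = y^3 + (-3) y^2 + (28) y + (-120).
Simplifying: h(y) = y^3 - 3*y^2 + 28*y - 120.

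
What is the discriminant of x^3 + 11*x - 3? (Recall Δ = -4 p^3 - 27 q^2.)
Δ = -5567

For a depressed cubic x^3 + p x + q the discriminant is Δ = -4 p^3 - 27 q^2 = -4*(11)^3 - 27*(-3)^2 = -5324 - 243 = -5567.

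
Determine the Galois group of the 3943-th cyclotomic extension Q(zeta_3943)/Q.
|Gal(Q(zeta_3943)/Q)| = phi(3943) = 3942; group ≅ (Z/3943Z)^* ≅ Z/3942Z

The n-th cyclotomic polynomial Φ_3943(x) is the minimal polynomial of zeta_3943 over Q and has degree phi(3943) = 3942. So Q(zeta_3943) is a degree-3942 Galois extension with Galois group (Z/3943Z)^*. (Z/3943Z)^* is cyclic since 3943 is an odd prime power (or 4). Hence Gal(Q(zeta_3943)/Q) ≅ Z/3942Z.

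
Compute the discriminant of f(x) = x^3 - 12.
Δ = -3888

For a depressed cubic x^3 + p x + q the discriminant is Δ = -4 p^3 - 27 q^2 = -4*(0)^3 - 27*(-12)^2 = 0 - 3888 = -3888.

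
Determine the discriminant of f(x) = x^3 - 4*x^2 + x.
Δ = 12

For x^3 + a x^2 + b x + c the discriminant is Δ = 18 a b c - 4 a^3 c + a^2 b^2 - 4 b^3 - 27 c^2.
Plug a = -4, b = 1, c = 0:
  18*(-4)*(1)*(0) - 4*(-4)^3*(0) + (-4)^2*(1)^2 - 4*(1)^3 - 27*(0)^2
  = 0 + (0) + 16 + (-4) + (0)
  = 12.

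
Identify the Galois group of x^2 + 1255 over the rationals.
Gal(K/Q) = Z/2Z (cyclic of order 2)

x^2 + 1255 is irreducible over Q since -1255 is not a rational square. The splitting field Q(sqrt(-1255)) has degree 2 over Q, and its unique nontrivial automorphism is sqrt(-1255) ↦ -sqrt(-1255). Hence Gal(Q(sqrt(-1255))/Q) = Z/2Z.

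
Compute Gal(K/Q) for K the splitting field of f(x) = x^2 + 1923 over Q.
Gal(K/Q) = Z/2Z (cyclic of order 2)

x^2 + 1923 is irreducible over Q since -1923 is not a rational square. The splitting field Q(sqrt(-1923)) has degree 2 over Q, and its unique nontrivial automorphism is sqrt(-1923) ↦ -sqrt(-1923). Hence Gal(Q(sqrt(-1923))/Q) = Z/2Z.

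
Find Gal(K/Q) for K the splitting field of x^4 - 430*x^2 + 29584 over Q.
Gal(K/Q) = Z/2Z (cyclic of order 2)

f factors as (x^2 - 86)(x^2 - 344), so the splitting field is K = Q(sqrt(86), sqrt(344)). The squarefree part of 86 is 86 and the squarefree part of 344 is also 86, so sqrt(86) and sqrt(344) are both rational multiples of sqrt(86). Hence Q(sqrt(86)) = Q(sqrt(344)) = Q(sqrt(86)), and the splitting field collapses to a single degree-2 extension with Galois group Z/2Z.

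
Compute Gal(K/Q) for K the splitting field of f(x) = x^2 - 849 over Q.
Gal(K/Q) = Z/2Z (cyclic of order 2)

x^2 - 849 is irreducible over Q since 849 is not a rational square. The splitting field Q(sqrt(849)) has degree 2 over Q, and its unique nontrivial automorphism is sqrt(849) ↦ -sqrt(849). Hence Gal(Q(sqrt(849))/Q) = Z/2Z.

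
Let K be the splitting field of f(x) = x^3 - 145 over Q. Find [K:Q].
[K:Q] = 6

x^3 - 145 has one real root r = 145^(1/3) and two complex roots r*zeta_3, r*zeta_3^2 where zeta_3 = e^(2*pi*i/3). The splitting field is Q(r, zeta_3). [Q(r):Q] = 3 and [Q(zeta_3):Q] = 2 with gcd = 1, so [Q(r, zeta_3):Q] = 3 * 2 = 6.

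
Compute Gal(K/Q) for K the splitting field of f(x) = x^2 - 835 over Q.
Gal(K/Q) = Z/2Z (cyclic of order 2)

x^2 - 835 is irreducible over Q since 835 is not a rational square. The splitting field Q(sqrt(835)) has degree 2 over Q, and its unique nontrivial automorphism is sqrt(835) ↦ -sqrt(835). Hence Gal(Q(sqrt(835))/Q) = Z/2Z.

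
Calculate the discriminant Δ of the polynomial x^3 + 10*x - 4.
Δ = -4432

For a depressed cubic x^3 + p x + q the discriminant is Δ = -4 p^3 - 27 q^2 = -4*(10)^3 - 27*(-4)^2 = -4000 - 432 = -4432.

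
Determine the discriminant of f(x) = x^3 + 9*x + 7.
Δ = -4239

For a depressed cubic x^3 + p x + q the discriminant is Δ = -4 p^3 - 27 q^2 = -4*(9)^3 - 27*(7)^2 = -2916 - 1323 = -4239.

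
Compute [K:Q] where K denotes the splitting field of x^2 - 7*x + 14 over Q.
[K:Q] = 2

The discriminant of x^2 + (-7)*x + (14) is b^2 - 4c = 49 - (56) = -7. Since -7 is not a perfect square in Q, the polynomial is irreducible over Q. Its two roots generate a degree-2 extension, so [K:Q] = 2.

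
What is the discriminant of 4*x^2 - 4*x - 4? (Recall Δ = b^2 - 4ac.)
Δ = 80

For a quadratic a x^2 + b x + c the discriminant is Δ = b^2 - 4ac = (-4)^2 - 4*(4)*(-4) = 16 - (-64) = 80.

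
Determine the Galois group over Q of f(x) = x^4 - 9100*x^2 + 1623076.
Gal(K/Q) = Z/2Z (cyclic of order 2)

f factors as (x^2 - 8918)(x^2 - 182), so the splitting field is K = Q(sqrt(8918), sqrt(182)). The squarefree part of 8918 is 182 and the squarefree part of 182 is also 182, so sqrt(8918) and sqrt(182) are both rational multiples of sqrt(182). Hence Q(sqrt(8918)) = Q(sqrt(182)) = Q(sqrt(182)), and the splitting field collapses to a single degree-2 extension with Galois group Z/2Z.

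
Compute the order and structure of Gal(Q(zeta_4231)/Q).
|Gal(Q(zeta_4231)/Q)| = phi(4231) = 4230; group ≅ (Z/4231Z)^* ≅ Z/4230Z

The n-th cyclotomic polynomial Φ_4231(x) is the minimal polynomial of zeta_4231 over Q and has degree phi(4231) = 4230. So Q(zeta_4231) is a degree-4230 Galois extension with Galois group (Z/4231Z)^*. (Z/4231Z)^* is cyclic since 4231 is an odd prime power (or 4). Hence Gal(Q(zeta_4231)/Q) ≅ Z/4230Z.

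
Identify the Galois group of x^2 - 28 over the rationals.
Gal(K/Q) = Z/2Z (cyclic of order 2)

x^2 - 28 is irreducible over Q since 28 is not a rational square. The splitting field Q(sqrt(28)) has degree 2 over Q, and its unique nontrivial automorphism is sqrt(28) ↦ -sqrt(28). Hence Gal(Q(sqrt(28))/Q) = Z/2Z.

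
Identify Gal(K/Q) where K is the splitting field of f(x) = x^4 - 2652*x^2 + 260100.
Gal(K/Q) = Z/2Z (cyclic of order 2)

f factors as (x^2 - 2550)(x^2 - 102), so the splitting field is K = Q(sqrt(2550), sqrt(102)). The squarefree part of 2550 is 102 and the squarefree part of 102 is also 102, so sqrt(2550) and sqrt(102) are both rational multiples of sqrt(102). Hence Q(sqrt(2550)) = Q(sqrt(102)) = Q(sqrt(102)), and the splitting field collapses to a single degree-2 extension with Galois group Z/2Z.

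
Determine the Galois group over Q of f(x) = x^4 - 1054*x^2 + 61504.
Gal(K/Q) = Z/2Z (cyclic of order 2)

f factors as (x^2 - 992)(x^2 - 62), so the splitting field is K = Q(sqrt(992), sqrt(62)). The squarefree part of 992 is 62 and the squarefree part of 62 is also 62, so sqrt(992) and sqrt(62) are both rational multiples of sqrt(62). Hence Q(sqrt(992)) = Q(sqrt(62)) = Q(sqrt(62)), and the splitting field collapses to a single degree-2 extension with Galois group Z/2Z.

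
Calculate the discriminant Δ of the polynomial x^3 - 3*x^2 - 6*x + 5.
Δ = 2673

For x^3 + a x^2 + b x + c the discriminant is Δ = 18 a b c - 4 a^3 c + a^2 b^2 - 4 b^3 - 27 c^2.
Plug a = -3, b = -6, c = 5:
  18*(-3)*(-6)*(5) - 4*(-3)^3*(5) + (-3)^2*(-6)^2 - 4*(-6)^3 - 27*(5)^2
  = 1620 + (540) + 324 + (864) + (-675)
  = 2673.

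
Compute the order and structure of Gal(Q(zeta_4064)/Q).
|Gal(Q(zeta_4064)/Q)| = phi(4064) = 2016; group ≅ (Z/4064Z)^* ≅ Z/2Z × Z/8Z × Z/126Z

The n-th cyclotomic polynomial Φ_4064(x) is the minimal polynomial of zeta_4064 over Q and has degree phi(4064) = 2016. So Q(zeta_4064) is a degree-2016 Galois extension with Galois group (Z/4064Z)^*. By CRT, (Z/4064Z)^* ≅ (Z/32Z)^* × (Z/127Z)^*. Each prime-power unit group is (Z/32Z)^* ≅ Z/2Z × Z/8Z; (Z/127Z)^* ≅ Z/126Z. Hence Gal(Q(zeta_4064)/Q) ≅ Z/2Z × Z/8Z × Z/126Z.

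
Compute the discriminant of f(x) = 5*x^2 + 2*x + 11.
Δ = -216

For a quadratic a x^2 + b x + c the discriminant is Δ = b^2 - 4ac = (2)^2 - 4*(5)*(11) = 4 - (220) = -216.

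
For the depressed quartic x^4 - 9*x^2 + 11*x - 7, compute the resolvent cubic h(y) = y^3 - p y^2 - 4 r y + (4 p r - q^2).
h(y) = y^3 + 9*y^2 + 28*y + 131

Identify coefficients: p = -9, q = 11, r = -7.
Plug into h(y) = y^3 - p y^2 - 4 r y + (4 p r - q^2):
  h(y) = y^3 - (-9) y^2 - 4*(-7) y + (4*(-9)*(-7) - (11)^2)
       = y^3 + (9) y^2 + (28) y + (131).
Simplifying: h(y) = y^3 + 9*y^2 + 28*y + 131.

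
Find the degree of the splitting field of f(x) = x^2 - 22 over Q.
[K:Q] = 2

The polynomial x^2 - 22 is irreducible over Q since 22 is not a perfect square. Its splitting field is Q(sqrt(22)), which has degree 2 over Q.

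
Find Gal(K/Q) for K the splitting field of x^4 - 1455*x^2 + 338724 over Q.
Gal(K/Q) = Z/2Z (cyclic of order 2)

f factors as (x^2 - 1164)(x^2 - 291), so the splitting field is K = Q(sqrt(1164), sqrt(291)). The squarefree part of 1164 is 291 and the squarefree part of 291 is also 291, so sqrt(1164) and sqrt(291) are both rational multiples of sqrt(291). Hence Q(sqrt(1164)) = Q(sqrt(291)) = Q(sqrt(291)), and the splitting field collapses to a single degree-2 extension with Galois group Z/2Z.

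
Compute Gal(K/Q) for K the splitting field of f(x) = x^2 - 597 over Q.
Gal(K/Q) = Z/2Z (cyclic of order 2)

x^2 - 597 is irreducible over Q since 597 is not a rational square. The splitting field Q(sqrt(597)) has degree 2 over Q, and its unique nontrivial automorphism is sqrt(597) ↦ -sqrt(597). Hence Gal(Q(sqrt(597))/Q) = Z/2Z.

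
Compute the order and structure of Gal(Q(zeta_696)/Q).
|Gal(Q(zeta_696)/Q)| = phi(696) = 224; group ≅ (Z/696Z)^* ≅ Z/2Z × Z/2Z × Z/2Z × Z/28Z

The n-th cyclotomic polynomial Φ_696(x) is the minimal polynomial of zeta_696 over Q and has degree phi(696) = 224. So Q(zeta_696) is a degree-224 Galois extension with Galois group (Z/696Z)^*. By CRT, (Z/696Z)^* ≅ (Z/8Z)^* × (Z/3Z)^* × (Z/29Z)^*. Each prime-power unit group is (Z/8Z)^* ≅ Z/2Z × Z/2Z; (Z/3Z)^* ≅ Z/2Z; (Z/29Z)^* ≅ Z/28Z. Hence Gal(Q(zeta_696)/Q) ≅ Z/2Z × Z/2Z × Z/2Z × Z/28Z.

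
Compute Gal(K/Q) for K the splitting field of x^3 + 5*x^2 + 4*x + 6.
Gal(K/Q) = S_3 (symmetric group of order 6)

Compute the discriminant of x^3 + (5)*x^2 + (4)*x + (6): Δ = -1668. Since Δ is not a rational square, the Galois group is not contained in A_3; it must be the full S_3 (irreducibility of the cubic rules out anything smaller).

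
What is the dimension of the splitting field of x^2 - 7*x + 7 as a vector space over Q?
[K:Q] = 2

The discriminant of x^2 + (-7)*x + (7) is b^2 - 4c = 49 - (28) = 21. Since 21 is not a perfect square in Q, the polynomial is irreducible over Q. Its two roots generate a degree-2 extension, so [K:Q] = 2.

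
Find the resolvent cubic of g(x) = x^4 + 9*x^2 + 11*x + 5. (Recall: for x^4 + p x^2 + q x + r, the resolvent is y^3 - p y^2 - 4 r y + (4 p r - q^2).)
h(y) = y^3 - 9*y^2 - 20*y + 59

Identify coefficients: p = 9, q = 11, r = 5.
Plug into h(y) = y^3 - p y^2 - 4 r y + (4 p r - q^2):
  h(y) = y^3 - (9) y^2 - 4*(5) y + (4*(9)*(5) - (11)^2)
       = y^3 + (-9) y^2 + (-20) y + (59).
Simplifying: h(y) = y^3 - 9*y^2 - 20*y + 59.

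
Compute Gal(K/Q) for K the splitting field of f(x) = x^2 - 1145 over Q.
Gal(K/Q) = Z/2Z (cyclic of order 2)

x^2 - 1145 is irreducible over Q since 1145 is not a rational square. The splitting field Q(sqrt(1145)) has degree 2 over Q, and its unique nontrivial automorphism is sqrt(1145) ↦ -sqrt(1145). Hence Gal(Q(sqrt(1145))/Q) = Z/2Z.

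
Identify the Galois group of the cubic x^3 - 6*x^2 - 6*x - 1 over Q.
Gal(K/Q) = S_3 (symmetric group of order 6)

Compute the discriminant of x^3 + (-6)*x^2 + (-6)*x + (-1): Δ = 621. Since Δ is not a rational square, the Galois group is not contained in A_3; it must be the full S_3 (irreducibility of the cubic rules out anything smaller).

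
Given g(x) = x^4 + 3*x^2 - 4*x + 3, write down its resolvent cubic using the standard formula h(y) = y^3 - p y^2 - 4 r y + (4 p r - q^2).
h(y) = y^3 - 3*y^2 - 12*y + 20

Identify coefficients: p = 3, q = -4, r = 3.
Plug into h(y) = y^3 - p y^2 - 4 r y + (4 p r - q^2):
  h(y) = y^3 - (3) y^2 - 4*(3) y + (4*(3)*(3) - (-4)^2)
       = y^3 + (-3) y^2 + (-12) y + (20).
Simplifying: h(y) = y^3 - 3*y^2 - 12*y + 20.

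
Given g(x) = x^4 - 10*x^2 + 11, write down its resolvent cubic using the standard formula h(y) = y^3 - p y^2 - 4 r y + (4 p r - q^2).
h(y) = y^3 + 10*y^2 - 44*y - 440

Identify coefficients: p = -10, q = 0, r = 11.
Plug into h(y) = y^3 - p y^2 - 4 r y + (4 p r - q^2):
  h(y) = y^3 - (-10) y^2 - 4*(11) y + (4*(-10)*(11) - (0)^2)
       = y^3 + (10) y^2 + (-44) y + (-440).
Simplifying: h(y) = y^3 + 10*y^2 - 44*y - 440.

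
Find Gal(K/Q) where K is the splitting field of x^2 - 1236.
Gal(K/Q) = Z/2Z (cyclic of order 2)

x^2 - 1236 is irreducible over Q since 1236 is not a rational square. The splitting field Q(sqrt(1236)) has degree 2 over Q, and its unique nontrivial automorphism is sqrt(1236) ↦ -sqrt(1236). Hence Gal(Q(sqrt(1236))/Q) = Z/2Z.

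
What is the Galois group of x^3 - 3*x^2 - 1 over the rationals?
Gal(K/Q) = S_3 (symmetric group of order 6)

Compute the discriminant of x^3 + (-3)*x^2 + (0)*x + (-1): Δ = -135. Since Δ is not a rational square, the Galois group is not contained in A_3; it must be the full S_3 (irreducibility of the cubic rules out anything smaller).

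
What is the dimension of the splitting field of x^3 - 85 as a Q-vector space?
[K:Q] = 6

x^3 - 85 has one real root r = 85^(1/3) and two complex roots r*zeta_3, r*zeta_3^2 where zeta_3 = e^(2*pi*i/3). The splitting field is Q(r, zeta_3). [Q(r):Q] = 3 and [Q(zeta_3):Q] = 2 with gcd = 1, so [Q(r, zeta_3):Q] = 3 * 2 = 6.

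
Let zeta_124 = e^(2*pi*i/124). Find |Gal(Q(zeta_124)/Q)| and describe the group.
|Gal(Q(zeta_124)/Q)| = phi(124) = 60; group ≅ (Z/124Z)^* ≅ Z/2Z × Z/30Z

The n-th cyclotomic polynomial Φ_124(x) is the minimal polynomial of zeta_124 over Q and has degree phi(124) = 60. So Q(zeta_124) is a degree-60 Galois extension with Galois group (Z/124Z)^*. By CRT, (Z/124Z)^* ≅ (Z/4Z)^* × (Z/31Z)^*. Each prime-power unit group is (Z/4Z)^* ≅ Z/2Z; (Z/31Z)^* ≅ Z/30Z. Hence Gal(Q(zeta_124)/Q) ≅ Z/2Z × Z/30Z.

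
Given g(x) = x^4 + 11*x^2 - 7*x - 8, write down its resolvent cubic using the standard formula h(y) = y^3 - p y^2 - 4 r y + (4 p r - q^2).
h(y) = y^3 - 11*y^2 + 32*y - 401

Identify coefficients: p = 11, q = -7, r = -8.
Plug into h(y) = y^3 - p y^2 - 4 r y + (4 p r - q^2):
  h(y) = y^3 - (11) y^2 - 4*(-8) y + (4*(11)*(-8) - (-7)^2)
       = y^3 + (-11) y^2 + (32) y + (-401).
Simplifying: h(y) = y^3 - 11*y^2 + 32*y - 401.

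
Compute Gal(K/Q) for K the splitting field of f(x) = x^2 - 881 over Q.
Gal(K/Q) = Z/2Z (cyclic of order 2)

x^2 - 881 is irreducible over Q since 881 is not a rational square. The splitting field Q(sqrt(881)) has degree 2 over Q, and its unique nontrivial automorphism is sqrt(881) ↦ -sqrt(881). Hence Gal(Q(sqrt(881))/Q) = Z/2Z.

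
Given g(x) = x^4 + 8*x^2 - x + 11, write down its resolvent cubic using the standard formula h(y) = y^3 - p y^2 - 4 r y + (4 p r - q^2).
h(y) = y^3 - 8*y^2 - 44*y + 351

Identify coefficients: p = 8, q = -1, r = 11.
Plug into h(y) = y^3 - p y^2 - 4 r y + (4 p r - q^2):
  h(y) = y^3 - (8) y^2 - 4*(11) y + (4*(8)*(11) - (-1)^2)
       = y^3 + (-8) y^2 + (-44) y + (351).
Simplifying: h(y) = y^3 - 8*y^2 - 44*y + 351.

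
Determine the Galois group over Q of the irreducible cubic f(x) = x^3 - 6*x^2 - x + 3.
Gal(K/Q) = S_3 (symmetric group of order 6)

Compute the discriminant of x^3 + (-6)*x^2 + (-1)*x + (3): Δ = 2713. Since Δ is not a rational square, the Galois group is not contained in A_3; it must be the full S_3 (irreducibility of the cubic rules out anything smaller).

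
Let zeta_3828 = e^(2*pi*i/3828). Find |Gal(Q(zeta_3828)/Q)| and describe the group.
|Gal(Q(zeta_3828)/Q)| = phi(3828) = 1120; group ≅ (Z/3828Z)^* ≅ Z/2Z × Z/2Z × Z/10Z × Z/28Z

The n-th cyclotomic polynomial Φ_3828(x) is the minimal polynomial of zeta_3828 over Q and has degree phi(3828) = 1120. So Q(zeta_3828) is a degree-1120 Galois extension with Galois group (Z/3828Z)^*. By CRT, (Z/3828Z)^* ≅ (Z/4Z)^* × (Z/3Z)^* × (Z/11Z)^* × (Z/29Z)^*. Each prime-power unit group is (Z/4Z)^* ≅ Z/2Z; (Z/3Z)^* ≅ Z/2Z; (Z/11Z)^* ≅ Z/10Z; (Z/29Z)^* ≅ Z/28Z. Hence Gal(Q(zeta_3828)/Q) ≅ Z/2Z × Z/2Z × Z/10Z × Z/28Z.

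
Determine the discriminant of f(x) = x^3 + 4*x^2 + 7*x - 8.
Δ = -4300

For x^3 + a x^2 + b x + c the discriminant is Δ = 18 a b c - 4 a^3 c + a^2 b^2 - 4 b^3 - 27 c^2.
Plug a = 4, b = 7, c = -8:
  18*(4)*(7)*(-8) - 4*(4)^3*(-8) + (4)^2*(7)^2 - 4*(7)^3 - 27*(-8)^2
  = -4032 + (2048) + 784 + (-1372) + (-1728)
  = -4300.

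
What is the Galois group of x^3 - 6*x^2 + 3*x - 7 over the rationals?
Gal(K/Q) = S_3 (symmetric group of order 6)

Compute the discriminant of x^3 + (-6)*x^2 + (3)*x + (-7): Δ = -4887. Since Δ is not a rational square, the Galois group is not contained in A_3; it must be the full S_3 (irreducibility of the cubic rules out anything smaller).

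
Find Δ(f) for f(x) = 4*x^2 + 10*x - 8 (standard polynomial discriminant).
Δ = 228

For a quadratic a x^2 + b x + c the discriminant is Δ = b^2 - 4ac = (10)^2 - 4*(4)*(-8) = 100 - (-128) = 228.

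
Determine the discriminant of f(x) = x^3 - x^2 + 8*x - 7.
Δ = -2327

For x^3 + a x^2 + b x + c the discriminant is Δ = 18 a b c - 4 a^3 c + a^2 b^2 - 4 b^3 - 27 c^2.
Plug a = -1, b = 8, c = -7:
  18*(-1)*(8)*(-7) - 4*(-1)^3*(-7) + (-1)^2*(8)^2 - 4*(8)^3 - 27*(-7)^2
  = 1008 + (-28) + 64 + (-2048) + (-1323)
  = -2327.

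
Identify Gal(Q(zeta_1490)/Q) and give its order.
|Gal(Q(zeta_1490)/Q)| = phi(1490) = 592; group ≅ (Z/1490Z)^* ≅ Z/4Z × Z/148Z

The n-th cyclotomic polynomial Φ_1490(x) is the minimal polynomial of zeta_1490 over Q and has degree phi(1490) = 592. So Q(zeta_1490) is a degree-592 Galois extension with Galois group (Z/1490Z)^*. By CRT, (Z/1490Z)^* ≅ (Z/2Z)^* × (Z/5Z)^* × (Z/149Z)^*. Each prime-power unit group is (Z/2Z)^* ≅ trivial group (order 1); (Z/5Z)^* ≅ Z/4Z; (Z/149Z)^* ≅ Z/148Z. Hence Gal(Q(zeta_1490)/Q) ≅ Z/4Z × Z/148Z.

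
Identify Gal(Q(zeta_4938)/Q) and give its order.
|Gal(Q(zeta_4938)/Q)| = phi(4938) = 1644; group ≅ (Z/4938Z)^* ≅ Z/2Z × Z/822Z

The n-th cyclotomic polynomial Φ_4938(x) is the minimal polynomial of zeta_4938 over Q and has degree phi(4938) = 1644. So Q(zeta_4938) is a degree-1644 Galois extension with Galois group (Z/4938Z)^*. By CRT, (Z/4938Z)^* ≅ (Z/2Z)^* × (Z/3Z)^* × (Z/823Z)^*. Each prime-power unit group is (Z/2Z)^* ≅ trivial group (order 1); (Z/3Z)^* ≅ Z/2Z; (Z/823Z)^* ≅ Z/822Z. Hence Gal(Q(zeta_4938)/Q) ≅ Z/2Z × Z/822Z.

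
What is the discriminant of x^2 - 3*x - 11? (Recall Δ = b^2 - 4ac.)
Δ = 53

For a quadratic a x^2 + b x + c the discriminant is Δ = b^2 - 4ac = (-3)^2 - 4*(1)*(-11) = 9 - (-44) = 53.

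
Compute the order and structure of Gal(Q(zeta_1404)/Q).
|Gal(Q(zeta_1404)/Q)| = phi(1404) = 432; group ≅ (Z/1404Z)^* ≅ Z/2Z × Z/12Z × Z/18Z

The n-th cyclotomic polynomial Φ_1404(x) is the minimal polynomial of zeta_1404 over Q and has degree phi(1404) = 432. So Q(zeta_1404) is a degree-432 Galois extension with Galois group (Z/1404Z)^*. By CRT, (Z/1404Z)^* ≅ (Z/4Z)^* × (Z/27Z)^* × (Z/13Z)^*. Each prime-power unit group is (Z/4Z)^* ≅ Z/2Z; (Z/27Z)^* ≅ Z/18Z; (Z/13Z)^* ≅ Z/12Z. Hence Gal(Q(zeta_1404)/Q) ≅ Z/2Z × Z/12Z × Z/18Z.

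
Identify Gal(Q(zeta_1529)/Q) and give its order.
|Gal(Q(zeta_1529)/Q)| = phi(1529) = 1380; group ≅ (Z/1529Z)^* ≅ Z/10Z × Z/138Z

The n-th cyclotomic polynomial Φ_1529(x) is the minimal polynomial of zeta_1529 over Q and has degree phi(1529) = 1380. So Q(zeta_1529) is a degree-1380 Galois extension with Galois group (Z/1529Z)^*. By CRT, (Z/1529Z)^* ≅ (Z/11Z)^* × (Z/139Z)^*. Each prime-power unit group is (Z/11Z)^* ≅ Z/10Z; (Z/139Z)^* ≅ Z/138Z. Hence Gal(Q(zeta_1529)/Q) ≅ Z/10Z × Z/138Z.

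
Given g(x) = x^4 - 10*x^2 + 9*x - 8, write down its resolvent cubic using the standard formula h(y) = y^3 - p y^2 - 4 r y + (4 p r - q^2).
h(y) = y^3 + 10*y^2 + 32*y + 239

Identify coefficients: p = -10, q = 9, r = -8.
Plug into h(y) = y^3 - p y^2 - 4 r y + (4 p r - q^2):
  h(y) = y^3 - (-10) y^2 - 4*(-8) y + (4*(-10)*(-8) - (9)^2)
       = y^3 + (10) y^2 + (32) y + (239).
Simplifying: h(y) = y^3 + 10*y^2 + 32*y + 239.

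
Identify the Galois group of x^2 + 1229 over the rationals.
Gal(K/Q) = Z/2Z (cyclic of order 2)

x^2 + 1229 is irreducible over Q since -1229 is not a rational square. The splitting field Q(sqrt(-1229)) has degree 2 over Q, and its unique nontrivial automorphism is sqrt(-1229) ↦ -sqrt(-1229). Hence Gal(Q(sqrt(-1229))/Q) = Z/2Z.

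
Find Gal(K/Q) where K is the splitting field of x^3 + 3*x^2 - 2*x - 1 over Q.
Gal(K/Q) = S_3 (symmetric group of order 6)

Compute the discriminant of x^3 + (3)*x^2 + (-2)*x + (-1): Δ = 257. Since Δ is not a rational square, the Galois group is not contained in A_3; it must be the full S_3 (irreducibility of the cubic rules out anything smaller).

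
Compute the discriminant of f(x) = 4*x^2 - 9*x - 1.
Δ = 97

For a quadratic a x^2 + b x + c the discriminant is Δ = b^2 - 4ac = (-9)^2 - 4*(4)*(-1) = 81 - (-16) = 97.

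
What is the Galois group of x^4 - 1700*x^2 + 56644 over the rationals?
Gal(K/Q) = Z/2Z (cyclic of order 2)

f factors as (x^2 - 34)(x^2 - 1666), so the splitting field is K = Q(sqrt(34), sqrt(1666)). The squarefree part of 34 is 34 and the squarefree part of 1666 is also 34, so sqrt(34) and sqrt(1666) are both rational multiples of sqrt(34). Hence Q(sqrt(34)) = Q(sqrt(1666)) = Q(sqrt(34)), and the splitting field collapses to a single degree-2 extension with Galois group Z/2Z.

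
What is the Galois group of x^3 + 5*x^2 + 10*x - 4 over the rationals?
Gal(K/Q) = S_3 (symmetric group of order 6)

Compute the discriminant of x^3 + (5)*x^2 + (10)*x + (-4): Δ = -3532. Since Δ is not a rational square, the Galois group is not contained in A_3; it must be the full S_3 (irreducibility of the cubic rules out anything smaller).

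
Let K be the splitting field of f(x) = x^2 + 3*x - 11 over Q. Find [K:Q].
[K:Q] = 2

The discriminant of x^2 + (3)*x + (-11) is b^2 - 4c = 9 - (-44) = 53. Since 53 is not a perfect square in Q, the polynomial is irreducible over Q. Its two roots generate a degree-2 extension, so [K:Q] = 2.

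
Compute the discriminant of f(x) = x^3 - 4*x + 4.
Δ = -176

For a depressed cubic x^3 + p x + q the discriminant is Δ = -4 p^3 - 27 q^2 = -4*(-4)^3 - 27*(4)^2 = 256 - 432 = -176.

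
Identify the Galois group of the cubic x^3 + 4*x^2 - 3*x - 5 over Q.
Gal(K/Q) = S_3 (symmetric group of order 6)

Compute the discriminant of x^3 + (4)*x^2 + (-3)*x + (-5): Δ = 1937. Since Δ is not a rational square, the Galois group is not contained in A_3; it must be the full S_3 (irreducibility of the cubic rules out anything smaller).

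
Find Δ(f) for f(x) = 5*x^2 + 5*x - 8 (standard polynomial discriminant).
Δ = 185

For a quadratic a x^2 + b x + c the discriminant is Δ = b^2 - 4ac = (5)^2 - 4*(5)*(-8) = 25 - (-160) = 185.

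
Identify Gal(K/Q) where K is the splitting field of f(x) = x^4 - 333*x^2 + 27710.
Gal(K/Q) = V_4 (Klein four-group, Z/2Z × Z/2Z)

f factors as (x^2 - 163)(x^2 - 170), so the splitting field is K = Q(sqrt(163), sqrt(170)). The elements 163, 170, 27710 are all non-squares in Q, so sqrt(163) and sqrt(170) generate independent quadratic extensions. Thus [K:Q] = 4 and Gal(K/Q) is generated by the two order-2 automorphisms sqrt(163) ↦ -sqrt(163) and sqrt(170) ↦ -sqrt(170), giving V_4.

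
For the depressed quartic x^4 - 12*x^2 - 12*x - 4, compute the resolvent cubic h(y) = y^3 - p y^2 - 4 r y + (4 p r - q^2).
h(y) = y^3 + 12*y^2 + 16*y + 48

Identify coefficients: p = -12, q = -12, r = -4.
Plug into h(y) = y^3 - p y^2 - 4 r y + (4 p r - q^2):
  h(y) = y^3 - (-12) y^2 - 4*(-4) y + (4*(-12)*(-4) - (-12)^2)
       = y^3 + (12) y^2 + (16) y + (48).
Simplifying: h(y) = y^3 + 12*y^2 + 16*y + 48.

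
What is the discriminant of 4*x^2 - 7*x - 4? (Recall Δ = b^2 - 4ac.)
Δ = 113

For a quadratic a x^2 + b x + c the discriminant is Δ = b^2 - 4ac = (-7)^2 - 4*(4)*(-4) = 49 - (-64) = 113.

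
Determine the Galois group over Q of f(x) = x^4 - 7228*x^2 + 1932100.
Gal(K/Q) = Z/2Z (cyclic of order 2)

f factors as (x^2 - 6950)(x^2 - 278), so the splitting field is K = Q(sqrt(6950), sqrt(278)). The squarefree part of 6950 is 278 and the squarefree part of 278 is also 278, so sqrt(6950) and sqrt(278) are both rational multiples of sqrt(278). Hence Q(sqrt(6950)) = Q(sqrt(278)) = Q(sqrt(278)), and the splitting field collapses to a single degree-2 extension with Galois group Z/2Z.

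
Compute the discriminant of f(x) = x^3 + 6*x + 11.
Δ = -4131

For a depressed cubic x^3 + p x + q the discriminant is Δ = -4 p^3 - 27 q^2 = -4*(6)^3 - 27*(11)^2 = -864 - 3267 = -4131.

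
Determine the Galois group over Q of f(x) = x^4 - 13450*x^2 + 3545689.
Gal(K/Q) = Z/2Z (cyclic of order 2)

f factors as (x^2 - 269)(x^2 - 13181), so the splitting field is K = Q(sqrt(269), sqrt(13181)). The squarefree part of 269 is 269 and the squarefree part of 13181 is also 269, so sqrt(269) and sqrt(13181) are both rational multiples of sqrt(269). Hence Q(sqrt(269)) = Q(sqrt(13181)) = Q(sqrt(269)), and the splitting field collapses to a single degree-2 extension with Galois group Z/2Z.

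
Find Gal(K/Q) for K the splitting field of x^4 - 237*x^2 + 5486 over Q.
Gal(K/Q) = V_4 (Klein four-group, Z/2Z × Z/2Z)

f factors as (x^2 - 26)(x^2 - 211), so the splitting field is K = Q(sqrt(26), sqrt(211)). The elements 26, 211, 5486 are all non-squares in Q, so sqrt(26) and sqrt(211) generate independent quadratic extensions. Thus [K:Q] = 4 and Gal(K/Q) is generated by the two order-2 automorphisms sqrt(26) ↦ -sqrt(26) and sqrt(211) ↦ -sqrt(211), giving V_4.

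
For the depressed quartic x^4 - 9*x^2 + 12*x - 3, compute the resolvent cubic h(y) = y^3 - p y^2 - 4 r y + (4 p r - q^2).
h(y) = y^3 + 9*y^2 + 12*y - 36

Identify coefficients: p = -9, q = 12, r = -3.
Plug into h(y) = y^3 - p y^2 - 4 r y + (4 p r - q^2):
  h(y) = y^3 - (-9) y^2 - 4*(-3) y + (4*(-9)*(-3) - (12)^2)
       = y^3 + (9) y^2 + (12) y + (-36).
Simplifying: h(y) = y^3 + 9*y^2 + 12*y - 36.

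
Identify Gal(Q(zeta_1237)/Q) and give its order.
|Gal(Q(zeta_1237)/Q)| = phi(1237) = 1236; group ≅ (Z/1237Z)^* ≅ Z/1236Z

The n-th cyclotomic polynomial Φ_1237(x) is the minimal polynomial of zeta_1237 over Q and has degree phi(1237) = 1236. So Q(zeta_1237) is a degree-1236 Galois extension with Galois group (Z/1237Z)^*. (Z/1237Z)^* is cyclic since 1237 is an odd prime power (or 4). Hence Gal(Q(zeta_1237)/Q) ≅ Z/1236Z.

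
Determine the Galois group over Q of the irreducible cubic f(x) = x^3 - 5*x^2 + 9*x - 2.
Gal(K/Q) = S_3 (symmetric group of order 6)

Compute the discriminant of x^3 + (-5)*x^2 + (9)*x + (-2): Δ = -379. Since Δ is not a rational square, the Galois group is not contained in A_3; it must be the full S_3 (irreducibility of the cubic rules out anything smaller).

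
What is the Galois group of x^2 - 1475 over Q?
Gal(K/Q) = Z/2Z (cyclic of order 2)

x^2 - 1475 is irreducible over Q since 1475 is not a rational square. The splitting field Q(sqrt(1475)) has degree 2 over Q, and its unique nontrivial automorphism is sqrt(1475) ↦ -sqrt(1475). Hence Gal(Q(sqrt(1475))/Q) = Z/2Z.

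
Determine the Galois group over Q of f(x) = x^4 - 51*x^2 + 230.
Gal(K/Q) = V_4 (Klein four-group, Z/2Z × Z/2Z)

f factors as (x^2 - 46)(x^2 - 5), so the splitting field is K = Q(sqrt(46), sqrt(5)). The elements 46, 5, 230 are all non-squares in Q, so sqrt(46) and sqrt(5) generate independent quadratic extensions. Thus [K:Q] = 4 and Gal(K/Q) is generated by the two order-2 automorphisms sqrt(46) ↦ -sqrt(46) and sqrt(5) ↦ -sqrt(5), giving V_4.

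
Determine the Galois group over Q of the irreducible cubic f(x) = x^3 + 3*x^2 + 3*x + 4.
Gal(K/Q) = S_3 (symmetric group of order 6)

Compute the discriminant of x^3 + (3)*x^2 + (3)*x + (4): Δ = -243. Since Δ is not a rational square, the Galois group is not contained in A_3; it must be the full S_3 (irreducibility of the cubic rules out anything smaller).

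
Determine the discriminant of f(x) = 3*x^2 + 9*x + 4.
Δ = 33

For a quadratic a x^2 + b x + c the discriminant is Δ = b^2 - 4ac = (9)^2 - 4*(3)*(4) = 81 - (48) = 33.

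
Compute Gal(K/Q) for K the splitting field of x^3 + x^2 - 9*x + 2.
Gal(K/Q) = S_3 (symmetric group of order 6)

Compute the discriminant of x^3 + (1)*x^2 + (-9)*x + (2): Δ = 2557. Since Δ is not a rational square, the Galois group is not contained in A_3; it must be the full S_3 (irreducibility of the cubic rules out anything smaller).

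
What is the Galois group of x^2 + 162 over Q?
Gal(K/Q) = Z/2Z (cyclic of order 2)

x^2 + 162 is irreducible over Q since -162 is not a rational square. The splitting field Q(sqrt(-162)) has degree 2 over Q, and its unique nontrivial automorphism is sqrt(-162) ↦ -sqrt(-162). Hence Gal(Q(sqrt(-162))/Q) = Z/2Z.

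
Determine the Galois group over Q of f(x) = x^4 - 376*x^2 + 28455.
Gal(K/Q) = V_4 (Klein four-group, Z/2Z × Z/2Z)

f factors as (x^2 - 271)(x^2 - 105), so the splitting field is K = Q(sqrt(271), sqrt(105)). The elements 271, 105, 28455 are all non-squares in Q, so sqrt(271) and sqrt(105) generate independent quadratic extensions. Thus [K:Q] = 4 and Gal(K/Q) is generated by the two order-2 automorphisms sqrt(271) ↦ -sqrt(271) and sqrt(105) ↦ -sqrt(105), giving V_4.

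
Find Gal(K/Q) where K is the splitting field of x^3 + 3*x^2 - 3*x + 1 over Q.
Gal(K/Q) = S_3 (symmetric group of order 6)

Compute the discriminant of x^3 + (3)*x^2 + (-3)*x + (1): Δ = -108. Since Δ is not a rational square, the Galois group is not contained in A_3; it must be the full S_3 (irreducibility of the cubic rules out anything smaller).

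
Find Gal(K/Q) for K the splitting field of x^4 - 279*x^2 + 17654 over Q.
Gal(K/Q) = V_4 (Klein four-group, Z/2Z × Z/2Z)

f factors as (x^2 - 97)(x^2 - 182), so the splitting field is K = Q(sqrt(97), sqrt(182)). The elements 97, 182, 17654 are all non-squares in Q, so sqrt(97) and sqrt(182) generate independent quadratic extensions. Thus [K:Q] = 4 and Gal(K/Q) is generated by the two order-2 automorphisms sqrt(97) ↦ -sqrt(97) and sqrt(182) ↦ -sqrt(182), giving V_4.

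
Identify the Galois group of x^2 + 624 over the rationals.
Gal(K/Q) = Z/2Z (cyclic of order 2)

x^2 + 624 is irreducible over Q since -624 is not a rational square. The splitting field Q(sqrt(-624)) has degree 2 over Q, and its unique nontrivial automorphism is sqrt(-624) ↦ -sqrt(-624). Hence Gal(Q(sqrt(-624))/Q) = Z/2Z.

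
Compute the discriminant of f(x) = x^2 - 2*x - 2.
Δ = 12

For a quadratic a x^2 + b x + c the discriminant is Δ = b^2 - 4ac = (-2)^2 - 4*(1)*(-2) = 4 - (-8) = 12.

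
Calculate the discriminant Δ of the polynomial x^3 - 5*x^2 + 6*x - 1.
Δ = 49

For x^3 + a x^2 + b x + c the discriminant is Δ = 18 a b c - 4 a^3 c + a^2 b^2 - 4 b^3 - 27 c^2.
Plug a = -5, b = 6, c = -1:
  18*(-5)*(6)*(-1) - 4*(-5)^3*(-1) + (-5)^2*(6)^2 - 4*(6)^3 - 27*(-1)^2
  = 540 + (-500) + 900 + (-864) + (-27)
  = 49.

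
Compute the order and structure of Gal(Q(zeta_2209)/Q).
|Gal(Q(zeta_2209)/Q)| = phi(2209) = 2162; group ≅ (Z/2209Z)^* ≅ Z/2162Z

The n-th cyclotomic polynomial Φ_2209(x) is the minimal polynomial of zeta_2209 over Q and has degree phi(2209) = 2162. So Q(zeta_2209) is a degree-2162 Galois extension with Galois group (Z/2209Z)^*. (Z/2209Z)^* is cyclic since 2209 is an odd prime power (or 4). Hence Gal(Q(zeta_2209)/Q) ≅ Z/2162Z.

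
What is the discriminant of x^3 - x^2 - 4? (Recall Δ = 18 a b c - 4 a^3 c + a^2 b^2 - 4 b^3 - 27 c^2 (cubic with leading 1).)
Δ = -448

For x^3 + a x^2 + b x + c the discriminant is Δ = 18 a b c - 4 a^3 c + a^2 b^2 - 4 b^3 - 27 c^2.
Plug a = -1, b = 0, c = -4:
  18*(-1)*(0)*(-4) - 4*(-1)^3*(-4) + (-1)^2*(0)^2 - 4*(0)^3 - 27*(-4)^2
  = 0 + (-16) + 0 + (0) + (-432)
  = -448.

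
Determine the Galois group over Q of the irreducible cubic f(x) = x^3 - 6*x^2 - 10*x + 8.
Gal(K/Q) = S_3 (symmetric group of order 6)

Compute the discriminant of x^3 + (-6)*x^2 + (-10)*x + (8): Δ = 21424. Since Δ is not a rational square, the Galois group is not contained in A_3; it must be the full S_3 (irreducibility of the cubic rules out anything smaller).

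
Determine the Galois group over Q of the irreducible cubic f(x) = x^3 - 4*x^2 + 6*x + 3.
Gal(K/Q) = S_3 (symmetric group of order 6)

Compute the discriminant of x^3 + (-4)*x^2 + (6)*x + (3): Δ = -1059. Since Δ is not a rational square, the Galois group is not contained in A_3; it must be the full S_3 (irreducibility of the cubic rules out anything smaller).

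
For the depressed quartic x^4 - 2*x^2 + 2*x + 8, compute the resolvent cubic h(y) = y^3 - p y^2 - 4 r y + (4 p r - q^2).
h(y) = y^3 + 2*y^2 - 32*y - 68

Identify coefficients: p = -2, q = 2, r = 8.
Plug into h(y) = y^3 - p y^2 - 4 r y + (4 p r - q^2):
  h(y) = y^3 - (-2) y^2 - 4*(8) y + (4*(-2)*(8) - (2)^2)
       = y^3 + (2) y^2 + (-32) y + (-68).
Simplifying: h(y) = y^3 + 2*y^2 - 32*y - 68.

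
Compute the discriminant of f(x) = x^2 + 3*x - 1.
Δ = 13

For a quadratic a x^2 + b x + c the discriminant is Δ = b^2 - 4ac = (3)^2 - 4*(1)*(-1) = 9 - (-4) = 13.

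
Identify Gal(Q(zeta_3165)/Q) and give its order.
|Gal(Q(zeta_3165)/Q)| = phi(3165) = 1680; group ≅ (Z/3165Z)^* ≅ Z/2Z × Z/4Z × Z/210Z

The n-th cyclotomic polynomial Φ_3165(x) is the minimal polynomial of zeta_3165 over Q and has degree phi(3165) = 1680. So Q(zeta_3165) is a degree-1680 Galois extension with Galois group (Z/3165Z)^*. By CRT, (Z/3165Z)^* ≅ (Z/3Z)^* × (Z/5Z)^* × (Z/211Z)^*. Each prime-power unit group is (Z/3Z)^* ≅ Z/2Z; (Z/5Z)^* ≅ Z/4Z; (Z/211Z)^* ≅ Z/210Z. Hence Gal(Q(zeta_3165)/Q) ≅ Z/2Z × Z/4Z × Z/210Z.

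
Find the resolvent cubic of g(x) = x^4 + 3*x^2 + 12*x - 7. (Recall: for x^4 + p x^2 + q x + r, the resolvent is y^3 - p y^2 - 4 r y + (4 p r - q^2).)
h(y) = y^3 - 3*y^2 + 28*y - 228

Identify coefficients: p = 3, q = 12, r = -7.
Plug into h(y) = y^3 - p y^2 - 4 r y + (4 p r - q^2):
  h(y) = y^3 - (3) y^2 - 4*(-7) y + (4*(3)*(-7) - (12)^2)
       = y^3 + (-3) y^2 + (28) y + (-228).
Simplifying: h(y) = y^3 - 3*y^2 + 28*y - 228.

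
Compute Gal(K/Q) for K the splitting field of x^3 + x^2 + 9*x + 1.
Gal(K/Q) = S_3 (symmetric group of order 6)

Compute the discriminant of x^3 + (1)*x^2 + (9)*x + (1): Δ = -2704. Since Δ is not a rational square, the Galois group is not contained in A_3; it must be the full S_3 (irreducibility of the cubic rules out anything smaller).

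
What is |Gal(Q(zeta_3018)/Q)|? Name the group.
|Gal(Q(zeta_3018)/Q)| = phi(3018) = 1004; group ≅ (Z/3018Z)^* ≅ Z/2Z × Z/502Z

The n-th cyclotomic polynomial Φ_3018(x) is the minimal polynomial of zeta_3018 over Q and has degree phi(3018) = 1004. So Q(zeta_3018) is a degree-1004 Galois extension with Galois group (Z/3018Z)^*. By CRT, (Z/3018Z)^* ≅ (Z/2Z)^* × (Z/3Z)^* × (Z/503Z)^*. Each prime-power unit group is (Z/2Z)^* ≅ trivial group (order 1); (Z/3Z)^* ≅ Z/2Z; (Z/503Z)^* ≅ Z/502Z. Hence Gal(Q(zeta_3018)/Q) ≅ Z/2Z × Z/502Z.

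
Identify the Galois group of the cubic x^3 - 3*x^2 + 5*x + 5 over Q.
Gal(K/Q) = S_3 (symmetric group of order 6)

Compute the discriminant of x^3 + (-3)*x^2 + (5)*x + (5): Δ = -1760. Since Δ is not a rational square, the Galois group is not contained in A_3; it must be the full S_3 (irreducibility of the cubic rules out anything smaller).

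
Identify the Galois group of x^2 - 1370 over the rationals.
Gal(K/Q) = Z/2Z (cyclic of order 2)

x^2 - 1370 is irreducible over Q since 1370 is not a rational square. The splitting field Q(sqrt(1370)) has degree 2 over Q, and its unique nontrivial automorphism is sqrt(1370) ↦ -sqrt(1370). Hence Gal(Q(sqrt(1370))/Q) = Z/2Z.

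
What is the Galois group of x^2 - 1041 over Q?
Gal(K/Q) = Z/2Z (cyclic of order 2)

x^2 - 1041 is irreducible over Q since 1041 is not a rational square. The splitting field Q(sqrt(1041)) has degree 2 over Q, and its unique nontrivial automorphism is sqrt(1041) ↦ -sqrt(1041). Hence Gal(Q(sqrt(1041))/Q) = Z/2Z.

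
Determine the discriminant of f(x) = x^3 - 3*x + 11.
Δ = -3159

For a depressed cubic x^3 + p x + q the discriminant is Δ = -4 p^3 - 27 q^2 = -4*(-3)^3 - 27*(11)^2 = 108 - 3267 = -3159.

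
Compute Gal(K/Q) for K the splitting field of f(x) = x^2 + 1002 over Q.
Gal(K/Q) = Z/2Z (cyclic of order 2)

x^2 + 1002 is irreducible over Q since -1002 is not a rational square. The splitting field Q(sqrt(-1002)) has degree 2 over Q, and its unique nontrivial automorphism is sqrt(-1002) ↦ -sqrt(-1002). Hence Gal(Q(sqrt(-1002))/Q) = Z/2Z.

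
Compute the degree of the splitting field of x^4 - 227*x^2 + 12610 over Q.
[K:Q] = 4

f factors as (x^2 - 130)(x^2 - 97); the splitting field is K = Q(sqrt(130), sqrt(97)). Since 130, 97, and 12610 are all non-squares in Q, the three subfields Q(sqrt(130)), Q(sqrt(97)), Q(sqrt(12610)) are distinct degree-2 extensions, so [K:Q] = 4 (Klein four Galois group).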